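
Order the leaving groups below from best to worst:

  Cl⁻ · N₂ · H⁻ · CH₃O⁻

N₂: no meaningful conjugate acid; N₂ departs as an exceptionally stable neutral molecule
Cl⁻: pKₐ(HCl) ≈ -7
CH₃O⁻: pKₐ(CH₃OH) ≈ 15.5 — strong base; alkoxides do not leave unassisted
H⁻: pKₐ(H₂) ≈ 36

N₂ > Cl⁻ > CH₃O⁻ > H⁻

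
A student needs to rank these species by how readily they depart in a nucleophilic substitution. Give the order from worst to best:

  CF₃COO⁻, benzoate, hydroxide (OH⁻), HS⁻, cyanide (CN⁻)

Rank by basicity of the departing species: weakest base leaves most easily.
CF₃COO⁻: pKₐ(CF₃COOH) ≈ 0.2
benzoate: pKₐ(C₆H₅COOH) ≈ 4.2
HS⁻: pKₐ(H₂S) ≈ 7
cyanide (CN⁻): pKₐ(HCN) ≈ 9.2
hydroxide (OH⁻): pKₐ(H₂O) ≈ 15.7
Listed from poorest to best leaving group as asked.

hydroxide (OH⁻) < cyanide (CN⁻) < HS⁻ < benzoate < CF₃COO⁻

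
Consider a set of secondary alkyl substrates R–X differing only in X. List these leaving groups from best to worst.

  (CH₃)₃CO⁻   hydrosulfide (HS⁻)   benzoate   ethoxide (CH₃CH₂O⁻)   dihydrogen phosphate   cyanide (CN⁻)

The more stable X⁻ (or X) is on its own — i.e. the weaker a base it is — the better a leaving group it makes.
dihydrogen phosphate: pKₐ(H₃PO₄) ≈ 2.1
benzoate: pKₐ(C₆H₅COOH) ≈ 4.2
hydrosulfide (HS⁻): pKₐ(H₂S) ≈ 7
cyanide (CN⁻): pKₐ(HCN) ≈ 9.2
ethoxide (CH₃CH₂O⁻): pKₐ(CH₃CH₂OH) ≈ 16
(CH₃)₃CO⁻: pKₐ(t-BuOH) ≈ 18

dihydrogen phosphate > benzoate > hydrosulfide (HS⁻) > cyanide (CN⁻) > ethoxide (CH₃CH₂O⁻) > (CH₃)₃CO⁻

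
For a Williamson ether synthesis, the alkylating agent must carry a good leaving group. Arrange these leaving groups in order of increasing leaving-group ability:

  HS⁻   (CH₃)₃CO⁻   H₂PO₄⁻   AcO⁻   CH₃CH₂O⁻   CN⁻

(CH₃)₃CO⁻ < CH₃CH₂O⁻ < CN⁻ < HS⁻ < AcO⁻ < H₂PO₄⁻

A good leaving group is a weak base: the lower the pKₐ of its conjugate acid, the more readily it departs.
H₂PO₄⁻: pKₐ(H₃PO₄) ≈ 2.1 — moderate base; biological leaving group after further activation
AcO⁻: pKₐ(CH₃COOH) ≈ 4.8 — resonance-stabilised but still a weak base
HS⁻: pKₐ(H₂S) ≈ 7
CN⁻: pKₐ(HCN) ≈ 9.2 — sp carbon stabilises the charge somewhat, but still a poor LG
CH₃CH₂O⁻: pKₐ(CH₃CH₂OH) ≈ 16 — strong base; alkoxides do not leave unassisted
(CH₃)₃CO⁻: pKₐ(t-BuOH) ≈ 18
The question asks for worst first, so the sequence is read in increasing leaving-group ability.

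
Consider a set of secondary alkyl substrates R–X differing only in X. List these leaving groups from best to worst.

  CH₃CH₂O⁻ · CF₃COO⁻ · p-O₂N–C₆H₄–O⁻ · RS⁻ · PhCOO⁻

Rank by basicity of the departing species: weakest base leaves most easily.
CF₃COO⁻: pKₐ(CF₃COOH) ≈ 0.2 — strongly electron-withdrawing CF₃ stabilises the carboxylate
PhCOO⁻: pKₐ(C₆H₅COOH) ≈ 4.2 — aryl carboxylate
p-O₂N–C₆H₄–O⁻: pKₐ(p-nitrophenol) ≈ 7.2 — nitro group delocalises the charge; the classic chromogenic LG
RS⁻: pKₐ(RSH (a thiol)) ≈ 10.5 — moderately basic; rarely leaves without activation
CH₃CH₂O⁻: pKₐ(CH₃CH₂OH) ≈ 16 — strong base; alkoxides do not leave unassisted

CF₃COO⁻ > PhCOO⁻ > p-O₂N–C₆H₄–O⁻ > RS⁻ > CH₃CH₂O⁻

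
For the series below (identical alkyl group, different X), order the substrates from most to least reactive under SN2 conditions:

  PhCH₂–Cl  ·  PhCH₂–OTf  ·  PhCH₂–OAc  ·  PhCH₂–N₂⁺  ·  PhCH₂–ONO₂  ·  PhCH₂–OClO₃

PhCH₂–N₂⁺ > PhCH₂–OTf > PhCH₂–OClO₃ > PhCH₂–Cl > PhCH₂–ONO₂ > PhCH₂–OAc

The skeletons are identical, so relative rate is governed entirely by leaving-group ability.
The more stable X⁻ (or X) is on its own — i.e. the weaker a base it is — the better a leaving group it makes.
PhCH₂–N₂⁺ loses N₂: no meaningful conjugate acid; N₂ departs as an exceptionally stable neutral molecule
PhCH₂–OTf loses OTf⁻: pKₐ(CF₃SO₃H (triflic acid)) ≈ -14
PhCH₂–OClO₃ loses ClO₄⁻: pKₐ(HClO₄) ≈ -10
PhCH₂–Cl loses Cl⁻: pKₐ(HCl) ≈ -7
PhCH₂–ONO₂ loses NO₃⁻: pKₐ(HNO₃) ≈ -1.3
PhCH₂–OAc loses AcO⁻: pKₐ(CH₃COOH) ≈ 4.8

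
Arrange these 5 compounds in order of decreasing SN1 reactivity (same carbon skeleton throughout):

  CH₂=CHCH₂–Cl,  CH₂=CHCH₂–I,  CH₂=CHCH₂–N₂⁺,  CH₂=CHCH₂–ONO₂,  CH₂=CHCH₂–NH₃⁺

Identical carbon frameworks mean the comparison reduces to leaving-group quality.
A good leaving group is a weak base: the lower the pKₐ of its conjugate acid, the more readily it departs.
CH₂=CHCH₂–N₂⁺ loses N₂: no meaningful conjugate acid; N₂ departs as an exceptionally stable neutral molecule
CH₂=CHCH₂–I loses I⁻: pKₐ(HI) ≈ -10
CH₂=CHCH₂–Cl loses Cl⁻: pKₐ(HCl) ≈ -7
CH₂=CHCH₂–ONO₂ loses NO₃⁻: pKₐ(HNO₃) ≈ -1.3
CH₂=CHCH₂–NH₃⁺ loses NH₃: pKₐ(NH₄⁺) ≈ 9.2

CH₂=CHCH₂–N₂⁺ > CH₂=CHCH₂–I > CH₂=CHCH₂–Cl > CH₂=CHCH₂–ONO₂ > CH₂=CHCH₂–NH₃⁺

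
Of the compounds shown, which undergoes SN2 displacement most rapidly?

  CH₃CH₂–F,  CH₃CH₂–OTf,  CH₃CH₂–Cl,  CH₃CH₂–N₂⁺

CH₃CH₂–N₂⁺

With the same alkyl group throughout, only the leaving group differentiates the rates.
A good leaving group is a weak base: the lower the pKₐ of its conjugate acid, the more readily it departs.
CH₃CH₂–N₂⁺ loses N₂: no meaningful conjugate acid; N₂ departs as an exceptionally stable neutral molecule
CH₃CH₂–OTf loses OTf⁻: pKₐ(CF₃SO₃H (triflic acid)) ≈ -14
CH₃CH₂–Cl loses Cl⁻: pKₐ(HCl) ≈ -7
CH₃CH₂–F loses F⁻: pKₐ(HF) ≈ 3.2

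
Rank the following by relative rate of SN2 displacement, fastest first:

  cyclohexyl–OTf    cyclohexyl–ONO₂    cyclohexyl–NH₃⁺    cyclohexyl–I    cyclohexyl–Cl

With the same alkyl group throughout, only the leaving group differentiates the rates.
Leaving-group ability tracks the stability of the departed species; conjugate-acid pKₐ is the usual yardstick (lower pKₐ → better LG).
cyclohexyl–OTf loses OTf⁻: pKₐ(CF₃SO₃H (triflic acid)) ≈ -14
cyclohexyl–I loses I⁻: pKₐ(HI) ≈ -10
cyclohexyl–Cl loses Cl⁻: pKₐ(HCl) ≈ -7
cyclohexyl–ONO₂ loses NO₃⁻: pKₐ(HNO₃) ≈ -1.3
cyclohexyl–NH₃⁺ loses NH₃: pKₐ(NH₄⁺) ≈ 9.2

cyclohexyl–OTf > cyclohexyl–I > cyclohexyl–Cl > cyclohexyl–ONO₂ > cyclohexyl–NH₃⁺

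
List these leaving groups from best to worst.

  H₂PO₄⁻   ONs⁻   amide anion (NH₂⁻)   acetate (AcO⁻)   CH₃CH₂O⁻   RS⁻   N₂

N₂: no meaningful conjugate acid; N₂ departs as an exceptionally stable neutral molecule
ONs⁻: pKₐ(p-O₂NC₆H₄SO₃H) ≈ -3.5 — p-nitro group further stabilises the sulfonate
H₂PO₄⁻: pKₐ(H₃PO₄) ≈ 2.1
acetate (AcO⁻): pKₐ(CH₃COOH) ≈ 4.8
RS⁻: pKₐ(RSH (a thiol)) ≈ 10.5 — moderately basic; rarely leaves without activation
CH₃CH₂O⁻: pKₐ(CH₃CH₂OH) ≈ 16 — strong base; alkoxides do not leave unassisted
amide anion (NH₂⁻): pKₐ(NH₃) ≈ 38 — extremely strong base; never a leaving group

N₂ > ONs⁻ > H₂PO₄⁻ > acetate (AcO⁻) > RS⁻ > CH₃CH₂O⁻ > amide anion (NH₂⁻)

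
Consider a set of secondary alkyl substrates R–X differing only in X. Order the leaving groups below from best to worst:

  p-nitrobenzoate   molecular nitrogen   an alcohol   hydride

Rank by basicity of the departing species: weakest base leaves most easily.
molecular nitrogen: no meaningful conjugate acid; N₂ departs as an exceptionally stable neutral molecule
an alcohol: pKₐ(R'OH₂⁺) ≈ -2.4
p-nitrobenzoate: pKₐ(p-nitrobenzoic acid) ≈ 3.4
hydride: pKₐ(H₂) ≈ 36

molecular nitrogen > an alcohol > p-nitrobenzoate > hydride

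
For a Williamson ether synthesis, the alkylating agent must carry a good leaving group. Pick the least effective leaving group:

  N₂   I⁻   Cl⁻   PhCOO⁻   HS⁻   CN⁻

CN⁻

N₂: no meaningful conjugate acid; N₂ departs as an exceptionally stable neutral molecule
I⁻: pKₐ(HI) ≈ -10
Cl⁻: pKₐ(HCl) ≈ -7
PhCOO⁻: pKₐ(C₆H₅COOH) ≈ 4.2
HS⁻: pKₐ(H₂S) ≈ 7
CN⁻: pKₐ(HCN) ≈ 9.2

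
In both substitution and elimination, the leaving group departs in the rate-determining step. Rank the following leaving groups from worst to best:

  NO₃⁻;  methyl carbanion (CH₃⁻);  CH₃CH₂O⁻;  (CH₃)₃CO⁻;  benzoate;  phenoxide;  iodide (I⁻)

methyl carbanion (CH₃⁻) < (CH₃)₃CO⁻ < CH₃CH₂O⁻ < phenoxide < benzoate < NO₃⁻ < iodide (I⁻)

Leaving-group ability tracks the stability of the departed species; conjugate-acid pKₐ is the usual yardstick (lower pKₐ → better LG).
iodide (I⁻): pKₐ(HI) ≈ -10 — large, highly polarisable; very weak base
NO₃⁻: pKₐ(HNO₃) ≈ -1.3 — resonance-delocalised over three oxygens
benzoate: pKₐ(C₆H₅COOH) ≈ 4.2 — aryl carboxylate
phenoxide: pKₐ(C₆H₅OH (phenol)) ≈ 10
CH₃CH₂O⁻: pKₐ(CH₃CH₂OH) ≈ 16
(CH₃)₃CO⁻: pKₐ(t-BuOH) ≈ 18 — bulky, strongly basic alkoxide
methyl carbanion (CH₃⁻): pKₐ(CH₄) ≈ 48 — unstabilised carbanion; the worst conceivable leaving group
The question asks for worst first, so the sequence is read in increasing leaving-group ability.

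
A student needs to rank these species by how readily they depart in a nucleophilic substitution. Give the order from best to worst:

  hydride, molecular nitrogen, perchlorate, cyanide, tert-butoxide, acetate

Leaving-group ability tracks the stability of the departed species; conjugate-acid pKₐ is the usual yardstick (lower pKₐ → better LG).
molecular nitrogen: no meaningful conjugate acid; N₂ departs as an exceptionally stable neutral molecule
perchlorate: pKₐ(HClO₄) ≈ -10
acetate: pKₐ(CH₃COOH) ≈ 4.8
cyanide: pKₐ(HCN) ≈ 9.2
tert-butoxide: pKₐ(t-BuOH) ≈ 18
hydride: pKₐ(H₂) ≈ 36

molecular nitrogen > perchlorate > acetate > cyanide > tert-butoxide > hydride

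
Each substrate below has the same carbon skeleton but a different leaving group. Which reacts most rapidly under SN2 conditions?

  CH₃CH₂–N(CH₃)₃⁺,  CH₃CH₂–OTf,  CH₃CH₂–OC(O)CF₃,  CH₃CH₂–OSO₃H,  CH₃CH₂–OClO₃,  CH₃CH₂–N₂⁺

Identical carbon frameworks mean the comparison reduces to leaving-group quality.
Rank by basicity of the departing species: weakest base leaves most easily.
CH₃CH₂–N₂⁺ loses N₂: no meaningful conjugate acid; N₂ departs as an exceptionally stable neutral molecule
CH₃CH₂–OTf loses OTf⁻: pKₐ(CF₃SO₃H (triflic acid)) ≈ -14
CH₃CH₂–OClO₃ loses ClO₄⁻: pKₐ(HClO₄) ≈ -10
CH₃CH₂–OSO₃H loses HSO₄⁻: pKₐ(H₂SO₄) ≈ -3
CH₃CH₂–OC(O)CF₃ loses CF₃COO⁻: pKₐ(CF₃COOH) ≈ 0.2
CH₃CH₂–N(CH₃)₃⁺ loses NR'₃: pKₐ(R'₃NH⁺) ≈ 10.7

CH₃CH₂–N₂⁺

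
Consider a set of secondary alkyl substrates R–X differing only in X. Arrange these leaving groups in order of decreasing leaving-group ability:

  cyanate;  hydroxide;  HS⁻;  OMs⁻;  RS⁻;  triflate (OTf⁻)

triflate (OTf⁻) > OMs⁻ > cyanate > HS⁻ > RS⁻ > hydroxide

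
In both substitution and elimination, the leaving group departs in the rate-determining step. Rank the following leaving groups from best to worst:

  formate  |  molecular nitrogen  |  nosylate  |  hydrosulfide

molecular nitrogen > nosylate > formate > hydrosulfide

molecular nitrogen: no meaningful conjugate acid; N₂ departs as an exceptionally stable neutral molecule
nosylate: pKₐ(p-O₂NC₆H₄SO₃H) ≈ -3.5 — p-nitro group further stabilises the sulfonate
formate: pKₐ(HCOOH) ≈ 3.8
hydrosulfide: pKₐ(H₂S) ≈ 7 — larger and more polarisable than the oxygen analogue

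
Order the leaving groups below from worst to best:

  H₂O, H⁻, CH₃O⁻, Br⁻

Br⁻: pKₐ(HBr) ≈ -9
H₂O: pKₐ(H₃O⁺) ≈ -1.7 — neutral; leaves from a protonated alcohol (R–OH₂⁺)
CH₃O⁻: pKₐ(CH₃OH) ≈ 15.5
H⁻: pKₐ(H₂) ≈ 36 — extremely strong base; leaves only in special hydride-transfer contexts
The question asks for worst first, so the sequence is read in increasing leaving-group ability.

H⁻ < CH₃O⁻ < H₂O < Br⁻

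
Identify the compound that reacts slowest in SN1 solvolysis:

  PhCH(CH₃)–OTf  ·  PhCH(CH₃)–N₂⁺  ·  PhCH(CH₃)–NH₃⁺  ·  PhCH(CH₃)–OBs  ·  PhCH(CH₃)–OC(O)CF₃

PhCH(CH₃)–NH₃⁺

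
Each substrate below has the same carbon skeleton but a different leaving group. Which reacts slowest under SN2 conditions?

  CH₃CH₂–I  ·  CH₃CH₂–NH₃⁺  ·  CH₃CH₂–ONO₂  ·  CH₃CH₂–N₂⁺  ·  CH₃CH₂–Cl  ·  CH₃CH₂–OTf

The skeletons are identical, so relative rate is governed entirely by leaving-group ability.
The more stable X⁻ (or X) is on its own — i.e. the weaker a base it is — the better a leaving group it makes.
CH₃CH₂–N₂⁺ loses N₂: no meaningful conjugate acid; N₂ departs as an exceptionally stable neutral molecule
CH₃CH₂–OTf loses OTf⁻: pKₐ(CF₃SO₃H (triflic acid)) ≈ -14
CH₃CH₂–I loses I⁻: pKₐ(HI) ≈ -10
CH₃CH₂–Cl loses Cl⁻: pKₐ(HCl) ≈ -7
CH₃CH₂–ONO₂ loses NO₃⁻: pKₐ(HNO₃) ≈ -1.3
CH₃CH₂–NH₃⁺ loses NH₃: pKₐ(NH₄⁺) ≈ 9.2

CH₃CH₂–NH₃⁺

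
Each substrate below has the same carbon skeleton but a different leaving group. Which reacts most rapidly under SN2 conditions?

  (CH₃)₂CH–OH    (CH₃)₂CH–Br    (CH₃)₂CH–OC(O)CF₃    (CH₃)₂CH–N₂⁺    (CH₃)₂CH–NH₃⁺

(CH₃)₂CH–N₂⁺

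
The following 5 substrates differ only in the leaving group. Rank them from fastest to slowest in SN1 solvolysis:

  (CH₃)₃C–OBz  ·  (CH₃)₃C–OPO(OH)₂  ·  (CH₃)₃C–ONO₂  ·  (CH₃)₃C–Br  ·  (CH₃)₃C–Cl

(CH₃)₃C–Br > (CH₃)₃C–Cl > (CH₃)₃C–ONO₂ > (CH₃)₃C–OPO(OH)₂ > (CH₃)₃C–OBz

Same R in every case — rank the leaving groups.
Rank by basicity of the departing species: weakest base leaves most easily.
(CH₃)₃C–Br loses Br⁻: pKₐ(HBr) ≈ -9
(CH₃)₃C–Cl loses Cl⁻: pKₐ(HCl) ≈ -7
(CH₃)₃C–ONO₂ loses NO₃⁻: pKₐ(HNO₃) ≈ -1.3
(CH₃)₃C–OPO(OH)₂ loses H₂PO₄⁻: pKₐ(H₃PO₄) ≈ 2.1
(CH₃)₃C–OBz loses PhCOO⁻: pKₐ(C₆H₅COOH) ≈ 4.2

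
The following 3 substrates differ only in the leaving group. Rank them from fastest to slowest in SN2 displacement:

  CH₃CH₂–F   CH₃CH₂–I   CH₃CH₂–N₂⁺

Same R in every case — rank the leaving groups.
The more stable X⁻ (or X) is on its own — i.e. the weaker a base it is — the better a leaving group it makes.
CH₃CH₂–N₂⁺ loses N₂: no meaningful conjugate acid; N₂ departs as an exceptionally stable neutral molecule
CH₃CH₂–I loses I⁻: pKₐ(HI) ≈ -10
CH₃CH₂–F loses F⁻: pKₐ(HF) ≈ 3.2

CH₃CH₂–N₂⁺ > CH₃CH₂–I > CH₃CH₂–F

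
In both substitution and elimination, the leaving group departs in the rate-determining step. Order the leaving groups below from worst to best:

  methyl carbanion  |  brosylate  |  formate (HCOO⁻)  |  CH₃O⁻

methyl carbanion < CH₃O⁻ < formate (HCOO⁻) < brosylate

brosylate: pKₐ(p-BrC₆H₄SO₃H) ≈ -2.8 — arenesulfonate with a p-bromo substituent
formate (HCOO⁻): pKₐ(HCOOH) ≈ 3.8 — resonance-stabilised carboxylate
CH₃O⁻: pKₐ(CH₃OH) ≈ 15.5 — strong base; alkoxides do not leave unassisted
methyl carbanion: pKₐ(CH₄) ≈ 48
Listed from poorest to best leaving group as asked.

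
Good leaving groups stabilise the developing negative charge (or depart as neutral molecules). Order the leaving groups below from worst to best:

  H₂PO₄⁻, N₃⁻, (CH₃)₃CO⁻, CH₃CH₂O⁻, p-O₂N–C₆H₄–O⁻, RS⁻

(CH₃)₃CO⁻ < CH₃CH₂O⁻ < RS⁻ < p-O₂N–C₆H₄–O⁻ < N₃⁻ < H₂PO₄⁻

The more stable X⁻ (or X) is on its own — i.e. the weaker a base it is — the better a leaving group it makes.
H₂PO₄⁻: pKₐ(H₃PO₄) ≈ 2.1 — moderate base; biological leaving group after further activation
N₃⁻: pKₐ(HN₃) ≈ 4.7
p-O₂N–C₆H₄–O⁻: pKₐ(p-nitrophenol) ≈ 7.2 — nitro group delocalises the charge; the classic chromogenic LG
RS⁻: pKₐ(RSH (a thiol)) ≈ 10.5 — moderately basic; rarely leaves without activation
CH₃CH₂O⁻: pKₐ(CH₃CH₂OH) ≈ 16 — strong base; alkoxides do not leave unassisted
(CH₃)₃CO⁻: pKₐ(t-BuOH) ≈ 18 — bulky, strongly basic alkoxide
Listed from poorest to best leaving group as asked.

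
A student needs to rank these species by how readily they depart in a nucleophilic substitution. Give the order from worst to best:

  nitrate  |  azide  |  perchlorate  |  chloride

azide < nitrate < chloride < perchlorate

perchlorate: pKₐ(HClO₄) ≈ -10
chloride: pKₐ(HCl) ≈ -7
nitrate: pKₐ(HNO₃) ≈ -1.3
azide: pKₐ(HN₃) ≈ 4.7
Reversing gives the worst-to-best order requested.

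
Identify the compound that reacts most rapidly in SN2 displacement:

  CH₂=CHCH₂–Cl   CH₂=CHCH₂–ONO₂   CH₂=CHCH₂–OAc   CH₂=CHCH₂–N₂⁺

Identical carbon frameworks mean the comparison reduces to leaving-group quality.
A good leaving group is a weak base: the lower the pKₐ of its conjugate acid, the more readily it departs.
CH₂=CHCH₂–N₂⁺ loses N₂: no meaningful conjugate acid; N₂ departs as an exceptionally stable neutral molecule
CH₂=CHCH₂–Cl loses Cl⁻: pKₐ(HCl) ≈ -7
CH₂=CHCH₂–ONO₂ loses NO₃⁻: pKₐ(HNO₃) ≈ -1.3
CH₂=CHCH₂–OAc loses AcO⁻: pKₐ(CH₃COOH) ≈ 4.8

CH₂=CHCH₂–N₂⁺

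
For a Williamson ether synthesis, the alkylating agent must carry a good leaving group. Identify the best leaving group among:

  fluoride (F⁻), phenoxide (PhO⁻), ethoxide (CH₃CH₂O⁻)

fluoride (F⁻)

Leaving-group ability tracks the stability of the departed species; conjugate-acid pKₐ is the usual yardstick (lower pKₐ → better LG).
fluoride (F⁻): pKₐ(HF) ≈ 3.2
phenoxide (PhO⁻): pKₐ(C₆H₅OH (phenol)) ≈ 10
ethoxide (CH₃CH₂O⁻): pKₐ(CH₃CH₂OH) ≈ 16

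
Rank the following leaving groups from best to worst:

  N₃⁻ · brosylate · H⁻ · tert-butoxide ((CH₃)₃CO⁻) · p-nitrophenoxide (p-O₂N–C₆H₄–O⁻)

brosylate > N₃⁻ > p-nitrophenoxide (p-O₂N–C₆H₄–O⁻) > tert-butoxide ((CH₃)₃CO⁻) > H⁻

brosylate: pKₐ(p-BrC₆H₄SO₃H) ≈ -2.8
N₃⁻: pKₐ(HN₃) ≈ 4.7
p-nitrophenoxide (p-O₂N–C₆H₄–O⁻): pKₐ(p-nitrophenol) ≈ 7.2
tert-butoxide ((CH₃)₃CO⁻): pKₐ(t-BuOH) ≈ 18
H⁻: pKₐ(H₂) ≈ 36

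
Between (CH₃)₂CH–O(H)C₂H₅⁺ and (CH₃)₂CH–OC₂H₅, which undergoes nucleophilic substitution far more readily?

From (CH₃)₂CH–OC₂H₅ the departing group would be CH₃CH₂O⁻ (pKₐ(CH₃CH₂OH) ≈ 16). Strong base; alkoxides do not leave unassisted.
From (CH₃)₂CH–O(H)C₂H₅⁺ the leaving group is R'OH (pKₐ(R'OH₂⁺) ≈ -2.4). Neutral; leaves from a protonated ether (an oxonium ion, R–O(H)R'⁺).
(In practice (CH₃)₂CH–O(H)C₂H₅⁺ is made from (CH₃)₂CH–OC₂H₅ by protonation with concentrated HBr, allowing neutral ethanol, rather than ethoxide, to depart.)

(CH₃)₂CH–O(H)C₂H₅⁺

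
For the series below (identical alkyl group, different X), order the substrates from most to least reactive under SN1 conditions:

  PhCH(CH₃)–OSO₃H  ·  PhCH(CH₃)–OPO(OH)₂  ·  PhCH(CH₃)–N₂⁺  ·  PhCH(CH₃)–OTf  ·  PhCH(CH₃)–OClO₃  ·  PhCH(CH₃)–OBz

PhCH(CH₃)–N₂⁺ > PhCH(CH₃)–OTf > PhCH(CH₃)–OClO₃ > PhCH(CH₃)–OSO₃H > PhCH(CH₃)–OPO(OH)₂ > PhCH(CH₃)–OBz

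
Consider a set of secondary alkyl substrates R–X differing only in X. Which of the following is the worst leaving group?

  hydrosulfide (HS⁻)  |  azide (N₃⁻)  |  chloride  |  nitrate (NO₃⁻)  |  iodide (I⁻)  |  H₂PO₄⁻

iodide (I⁻): pKₐ(HI) ≈ -10
chloride: pKₐ(HCl) ≈ -7
nitrate (NO₃⁻): pKₐ(HNO₃) ≈ -1.3
H₂PO₄⁻: pKₐ(H₃PO₄) ≈ 2.1
azide (N₃⁻): pKₐ(HN₃) ≈ 4.7
hydrosulfide (HS⁻): pKₐ(H₂S) ≈ 7

hydrosulfide (HS⁻)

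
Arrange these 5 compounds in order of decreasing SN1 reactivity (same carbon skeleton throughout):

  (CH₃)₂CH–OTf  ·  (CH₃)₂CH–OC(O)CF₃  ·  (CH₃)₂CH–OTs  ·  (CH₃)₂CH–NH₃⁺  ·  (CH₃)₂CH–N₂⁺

Same R in every case — rank the leaving groups.
The more stable X⁻ (or X) is on its own — i.e. the weaker a base it is — the better a leaving group it makes.
(CH₃)₂CH–N₂⁺ loses N₂: no meaningful conjugate acid; N₂ departs as an exceptionally stable neutral molecule
(CH₃)₂CH–OTf loses OTf⁻: pKₐ(CF₃SO₃H (triflic acid)) ≈ -14
(CH₃)₂CH–OTs loses OTs⁻: pKₐ(p-CH₃C₆H₄SO₃H (TsOH)) ≈ -2.8
(CH₃)₂CH–OC(O)CF₃ loses CF₃COO⁻: pKₐ(CF₃COOH) ≈ 0.2
(CH₃)₂CH–NH₃⁺ loses NH₃: pKₐ(NH₄⁺) ≈ 9.2

(CH₃)₂CH–N₂⁺ > (CH₃)₂CH–OTf > (CH₃)₂CH–OTs > (CH₃)₂CH–OC(O)CF₃ > (CH₃)₂CH–NH₃⁺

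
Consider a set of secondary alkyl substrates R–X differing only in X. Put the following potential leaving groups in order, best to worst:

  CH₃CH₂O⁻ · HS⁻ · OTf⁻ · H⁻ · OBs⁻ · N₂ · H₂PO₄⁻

A good leaving group is a weak base: the lower the pKₐ of its conjugate acid, the more readily it departs.
N₂: no meaningful conjugate acid; N₂ departs as an exceptionally stable neutral molecule
OTf⁻: pKₐ(CF₃SO₃H (triflic acid)) ≈ -14 — charge spread over three oxygens and a CF₃ group; the premier leaving group in synthesis
OBs⁻: pKₐ(p-BrC₆H₄SO₃H) ≈ -2.8 — arenesulfonate with a p-bromo substituent
H₂PO₄⁻: pKₐ(H₃PO₄) ≈ 2.1
HS⁻: pKₐ(H₂S) ≈ 7 — larger and more polarisable than the oxygen analogue
CH₃CH₂O⁻: pKₐ(CH₃CH₂OH) ≈ 16
H⁻: pKₐ(H₂) ≈ 36

N₂ > OTf⁻ > OBs⁻ > H₂PO₄⁻ > HS⁻ > CH₃CH₂O⁻ > H⁻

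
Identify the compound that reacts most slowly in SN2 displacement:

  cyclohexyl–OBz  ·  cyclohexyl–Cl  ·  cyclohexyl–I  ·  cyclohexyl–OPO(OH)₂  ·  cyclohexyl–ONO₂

The skeletons are identical, so relative rate is governed entirely by leaving-group ability.
A good leaving group is a weak base: the lower the pKₐ of its conjugate acid, the more readily it departs.
cyclohexyl–I loses I⁻: pKₐ(HI) ≈ -10
cyclohexyl–Cl loses Cl⁻: pKₐ(HCl) ≈ -7
cyclohexyl–ONO₂ loses NO₃⁻: pKₐ(HNO₃) ≈ -1.3
cyclohexyl–OPO(OH)₂ loses H₂PO₄⁻: pKₐ(H₃PO₄) ≈ 2.1
cyclohexyl–OBz loses PhCOO⁻: pKₐ(C₆H₅COOH) ≈ 4.2

cyclohexyl–OBz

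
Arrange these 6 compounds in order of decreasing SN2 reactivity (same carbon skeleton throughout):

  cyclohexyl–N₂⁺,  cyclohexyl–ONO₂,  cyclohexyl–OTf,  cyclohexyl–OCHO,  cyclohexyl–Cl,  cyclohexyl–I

Identical carbon frameworks mean the comparison reduces to leaving-group quality.
Rank by basicity of the departing species: weakest base leaves most easily.
cyclohexyl–N₂⁺ loses N₂: no meaningful conjugate acid; N₂ departs as an exceptionally stable neutral molecule
cyclohexyl–OTf loses OTf⁻: pKₐ(CF₃SO₃H (triflic acid)) ≈ -14
cyclohexyl–I loses I⁻: pKₐ(HI) ≈ -10
cyclohexyl–Cl loses Cl⁻: pKₐ(HCl) ≈ -7
cyclohexyl–ONO₂ loses NO₃⁻: pKₐ(HNO₃) ≈ -1.3
cyclohexyl–OCHO loses HCOO⁻: pKₐ(HCOOH) ≈ 3.8

cyclohexyl–N₂⁺ > cyclohexyl–OTf > cyclohexyl–I > cyclohexyl–Cl > cyclohexyl–ONO₂ > cyclohexyl–OCHO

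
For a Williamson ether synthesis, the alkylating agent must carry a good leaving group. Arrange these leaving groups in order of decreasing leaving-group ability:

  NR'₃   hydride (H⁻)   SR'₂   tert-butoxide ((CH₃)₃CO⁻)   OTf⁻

OTf⁻ > SR'₂ > NR'₃ > tert-butoxide ((CH₃)₃CO⁻) > hydride (H⁻)

OTf⁻: pKₐ(CF₃SO₃H (triflic acid)) ≈ -14 — charge spread over three oxygens and a CF₃ group; the premier leaving group in synthesis
SR'₂: pKₐ(R'₂SH⁺) ≈ -7 — neutral; leaves from a sulfonium salt (R–SR'₂⁺)
NR'₃: pKₐ(R'₃NH⁺) ≈ 10.7 — neutral but still a fairly strong base; Hofmann-elimination LG
tert-butoxide ((CH₃)₃CO⁻): pKₐ(t-BuOH) ≈ 18 — bulky, strongly basic alkoxide
hydride (H⁻): pKₐ(H₂) ≈ 36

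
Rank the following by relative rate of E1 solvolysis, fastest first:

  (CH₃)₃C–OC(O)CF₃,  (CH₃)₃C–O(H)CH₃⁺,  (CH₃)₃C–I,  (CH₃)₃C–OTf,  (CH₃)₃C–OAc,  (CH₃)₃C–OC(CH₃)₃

(CH₃)₃C–OTf > (CH₃)₃C–I > (CH₃)₃C–O(H)CH₃⁺ > (CH₃)₃C–OC(O)CF₃ > (CH₃)₃C–OAc > (CH₃)₃C–OC(CH₃)₃

With the same alkyl group throughout, only the leaving group differentiates the rates.
Leaving-group ability tracks the stability of the departed species; conjugate-acid pKₐ is the usual yardstick (lower pKₐ → better LG).
(CH₃)₃C–OTf loses OTf⁻: pKₐ(CF₃SO₃H (triflic acid)) ≈ -14
(CH₃)₃C–I loses I⁻: pKₐ(HI) ≈ -10
(CH₃)₃C–O(H)CH₃⁺ loses R'OH: pKₐ(R'OH₂⁺) ≈ -2.4
(CH₃)₃C–OC(O)CF₃ loses CF₃COO⁻: pKₐ(CF₃COOH) ≈ 0.2
(CH₃)₃C–OAc loses AcO⁻: pKₐ(CH₃COOH) ≈ 4.8
(CH₃)₃C–OC(CH₃)₃ loses (CH₃)₃CO⁻: pKₐ(t-BuOH) ≈ 18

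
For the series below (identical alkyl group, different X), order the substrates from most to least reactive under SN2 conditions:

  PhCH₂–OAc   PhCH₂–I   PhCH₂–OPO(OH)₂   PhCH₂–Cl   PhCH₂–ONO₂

With the same alkyl group throughout, only the leaving group differentiates the rates.
The more stable X⁻ (or X) is on its own — i.e. the weaker a base it is — the better a leaving group it makes.
PhCH₂–I loses I⁻: pKₐ(HI) ≈ -10
PhCH₂–Cl loses Cl⁻: pKₐ(HCl) ≈ -7
PhCH₂–ONO₂ loses NO₃⁻: pKₐ(HNO₃) ≈ -1.3
PhCH₂–OPO(OH)₂ loses H₂PO₄⁻: pKₐ(H₃PO₄) ≈ 2.1
PhCH₂–OAc loses AcO⁻: pKₐ(CH₃COOH) ≈ 4.8

PhCH₂–I > PhCH₂–Cl > PhCH₂–ONO₂ > PhCH₂–OPO(OH)₂ > PhCH₂–OAc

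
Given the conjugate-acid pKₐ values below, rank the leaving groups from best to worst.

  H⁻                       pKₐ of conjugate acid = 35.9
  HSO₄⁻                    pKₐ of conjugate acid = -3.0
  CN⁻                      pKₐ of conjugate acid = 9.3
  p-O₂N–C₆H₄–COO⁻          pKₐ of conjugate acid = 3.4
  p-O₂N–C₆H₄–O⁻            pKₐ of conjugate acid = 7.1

HSO₄⁻ > p-O₂N–C₆H₄–COO⁻ > p-O₂N–C₆H₄–O⁻ > CN⁻ > H⁻

Lower conjugate-acid pKₐ ⇒ weaker base ⇒ better leaving group.
Sorting by the given values: HSO₄⁻ (-3.0), p-O₂N–C₆H₄–COO⁻ (3.4), p-O₂N–C₆H₄–O⁻ (7.1), CN⁻ (9.3), H⁻ (35.9).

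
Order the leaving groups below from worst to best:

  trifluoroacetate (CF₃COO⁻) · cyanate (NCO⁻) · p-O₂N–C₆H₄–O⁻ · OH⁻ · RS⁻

Leaving-group ability tracks the stability of the departed species; conjugate-acid pKₐ is the usual yardstick (lower pKₐ → better LG).
trifluoroacetate (CF₃COO⁻): pKₐ(CF₃COOH) ≈ 0.2
cyanate (NCO⁻): pKₐ(HOCN) ≈ 3.5 — resonance between N and O
p-O₂N–C₆H₄–O⁻: pKₐ(p-nitrophenol) ≈ 7.2 — nitro group delocalises the charge; the classic chromogenic LG
RS⁻: pKₐ(RSH (a thiol)) ≈ 10.5
OH⁻: pKₐ(H₂O) ≈ 15.7
Reversing gives the worst-to-best order requested.

OH⁻ < RS⁻ < p-O₂N–C₆H₄–O⁻ < cyanate (NCO⁻) < trifluoroacetate (CF₃COO⁻)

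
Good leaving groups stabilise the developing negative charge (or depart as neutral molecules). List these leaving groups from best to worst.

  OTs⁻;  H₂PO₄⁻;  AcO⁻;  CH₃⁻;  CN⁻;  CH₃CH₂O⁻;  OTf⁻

OTf⁻: pKₐ(CF₃SO₃H (triflic acid)) ≈ -14 — charge spread over three oxygens and a CF₃ group; the premier leaving group in synthesis
OTs⁻: pKₐ(p-CH₃C₆H₄SO₃H (TsOH)) ≈ -2.8
H₂PO₄⁻: pKₐ(H₃PO₄) ≈ 2.1
AcO⁻: pKₐ(CH₃COOH) ≈ 4.8 — resonance-stabilised but still a weak base
CN⁻: pKₐ(HCN) ≈ 9.2 — sp carbon stabilises the charge somewhat, but still a poor LG
CH₃CH₂O⁻: pKₐ(CH₃CH₂OH) ≈ 16
CH₃⁻: pKₐ(CH₄) ≈ 48 — unstabilised carbanion; the worst conceivable leaving group

OTf⁻ > OTs⁻ > H₂PO₄⁻ > AcO⁻ > CN⁻ > CH₃CH₂O⁻ > CH₃⁻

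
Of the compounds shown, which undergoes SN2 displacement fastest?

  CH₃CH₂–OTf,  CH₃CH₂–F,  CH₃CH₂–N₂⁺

CH₃CH₂–N₂⁺

Same R in every case — rank the leaving groups.
Leaving-group ability tracks the stability of the departed species; conjugate-acid pKₐ is the usual yardstick (lower pKₐ → better LG).
CH₃CH₂–N₂⁺ loses N₂: no meaningful conjugate acid; N₂ departs as an exceptionally stable neutral molecule
CH₃CH₂–OTf loses OTf⁻: pKₐ(CF₃SO₃H (triflic acid)) ≈ -14
CH₃CH₂–F loses F⁻: pKₐ(HF) ≈ 3.2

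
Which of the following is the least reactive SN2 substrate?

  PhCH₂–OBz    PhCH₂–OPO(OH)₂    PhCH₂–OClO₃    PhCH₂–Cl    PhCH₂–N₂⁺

With the same alkyl group throughout, only the leaving group differentiates the rates.
Rank by basicity of the departing species: weakest base leaves most easily.
PhCH₂–N₂⁺ loses N₂: no meaningful conjugate acid; N₂ departs as an exceptionally stable neutral molecule
PhCH₂–OClO₃ loses ClO₄⁻: pKₐ(HClO₄) ≈ -10
PhCH₂–Cl loses Cl⁻: pKₐ(HCl) ≈ -7
PhCH₂–OPO(OH)₂ loses H₂PO₄⁻: pKₐ(H₃PO₄) ≈ 2.1
PhCH₂–OBz loses PhCOO⁻: pKₐ(C₆H₅COOH) ≈ 4.2

PhCH₂–OBz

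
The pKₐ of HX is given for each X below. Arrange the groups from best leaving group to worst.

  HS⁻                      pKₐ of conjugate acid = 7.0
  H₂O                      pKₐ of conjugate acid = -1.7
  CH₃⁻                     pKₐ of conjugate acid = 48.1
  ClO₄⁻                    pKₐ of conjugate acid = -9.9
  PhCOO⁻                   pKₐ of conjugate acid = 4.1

Lower conjugate-acid pKₐ ⇒ weaker base ⇒ better leaving group.
Sorting by the given values: ClO₄⁻ (-9.9), H₂O (-1.7), PhCOO⁻ (4.1), HS⁻ (7.0), CH₃⁻ (48.1).

ClO₄⁻ > H₂O > PhCOO⁻ > HS⁻ > CH₃⁻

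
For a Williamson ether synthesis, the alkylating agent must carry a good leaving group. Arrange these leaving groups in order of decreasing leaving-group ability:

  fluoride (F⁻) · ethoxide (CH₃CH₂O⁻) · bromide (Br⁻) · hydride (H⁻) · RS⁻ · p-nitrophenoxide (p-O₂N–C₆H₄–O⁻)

bromide (Br⁻) > fluoride (F⁻) > p-nitrophenoxide (p-O₂N–C₆H₄–O⁻) > RS⁻ > ethoxide (CH₃CH₂O⁻) > hydride (H⁻)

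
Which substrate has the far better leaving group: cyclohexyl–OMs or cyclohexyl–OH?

From cyclohexyl–OH the departing group would be OH⁻ (pKₐ(H₂O) ≈ 15.7). Strong base; essentially never leaves without prior activation.
From cyclohexyl–OMs the leaving group is OMs⁻ (pKₐ(CH₃SO₃H (MsOH)) ≈ -1.9). Resonance-delocalised alkanesulfonate.
(In practice cyclohexyl–OMs is made from cyclohexyl–OH by treatment with MsCl / Et₃N, converting the hydroxyl into a mesylate.)

cyclohexyl–OMs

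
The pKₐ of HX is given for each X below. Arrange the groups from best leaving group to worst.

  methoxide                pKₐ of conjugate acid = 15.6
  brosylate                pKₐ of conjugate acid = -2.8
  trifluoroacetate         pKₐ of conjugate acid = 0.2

Lower conjugate-acid pKₐ ⇒ weaker base ⇒ better leaving group.
Sorting by the given values: brosylate (-2.8), trifluoroacetate (0.2), methoxide (15.6).

brosylate > trifluoroacetate > methoxide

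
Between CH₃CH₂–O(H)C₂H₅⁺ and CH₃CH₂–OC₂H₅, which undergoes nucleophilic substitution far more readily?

From CH₃CH₂–OC₂H₅ the departing group would be CH₃CH₂O⁻ (pKₐ(CH₃CH₂OH) ≈ 16). Strong base; alkoxides do not leave unassisted.
From CH₃CH₂–O(H)C₂H₅⁺ the leaving group is R'OH (pKₐ(R'OH₂⁺) ≈ -2.4). Neutral; leaves from a protonated ether (an oxonium ion, R–O(H)R'⁺).
(In practice CH₃CH₂–O(H)C₂H₅⁺ is made from CH₃CH₂–OC₂H₅ by protonation with concentrated HBr, allowing neutral ethanol, rather than ethoxide, to depart.)

CH₃CH₂–O(H)C₂H₅⁺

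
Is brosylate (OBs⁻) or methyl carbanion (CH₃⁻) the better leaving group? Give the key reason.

brosylate (OBs⁻)

brosylate (OBs⁻) is the better leaving group.
pKₐ(p-BrC₆H₄SO₃H) ≈ -2.8 versus pKₐ(CH₄) ≈ 48: brosylate (OBs⁻) is the much weaker base.
Arenesulfonate with a p-bromo substituent.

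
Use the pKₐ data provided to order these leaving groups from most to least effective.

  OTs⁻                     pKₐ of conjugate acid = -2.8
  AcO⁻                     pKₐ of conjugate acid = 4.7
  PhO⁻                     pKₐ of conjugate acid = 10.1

OTs⁻ > AcO⁻ > PhO⁻

Lower conjugate-acid pKₐ ⇒ weaker base ⇒ better leaving group.
Sorting by the given values: OTs⁻ (-2.8), AcO⁻ (4.7), PhO⁻ (10.1).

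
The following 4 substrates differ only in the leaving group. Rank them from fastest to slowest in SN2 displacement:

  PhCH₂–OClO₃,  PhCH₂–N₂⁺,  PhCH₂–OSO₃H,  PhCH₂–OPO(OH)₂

PhCH₂–N₂⁺ > PhCH₂–OClO₃ > PhCH₂–OSO₃H > PhCH₂–OPO(OH)₂

Identical carbon frameworks mean the comparison reduces to leaving-group quality.
Leaving-group ability tracks the stability of the departed species; conjugate-acid pKₐ is the usual yardstick (lower pKₐ → better LG).
PhCH₂–N₂⁺ loses N₂: no meaningful conjugate acid; N₂ departs as an exceptionally stable neutral molecule
PhCH₂–OClO₃ loses ClO₄⁻: pKₐ(HClO₄) ≈ -10
PhCH₂–OSO₃H loses HSO₄⁻: pKₐ(H₂SO₄) ≈ -3
PhCH₂–OPO(OH)₂ loses H₂PO₄⁻: pKₐ(H₃PO₄) ≈ 2.1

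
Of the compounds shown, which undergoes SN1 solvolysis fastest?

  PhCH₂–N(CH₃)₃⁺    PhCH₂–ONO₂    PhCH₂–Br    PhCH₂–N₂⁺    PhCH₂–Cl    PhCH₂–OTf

Same R in every case — rank the leaving groups.
The more stable X⁻ (or X) is on its own — i.e. the weaker a base it is — the better a leaving group it makes.
PhCH₂–N₂⁺ loses N₂: no meaningful conjugate acid; N₂ departs as an exceptionally stable neutral molecule
PhCH₂–OTf loses OTf⁻: pKₐ(CF₃SO₃H (triflic acid)) ≈ -14
PhCH₂–Br loses Br⁻: pKₐ(HBr) ≈ -9
PhCH₂–Cl loses Cl⁻: pKₐ(HCl) ≈ -7
PhCH₂–ONO₂ loses NO₃⁻: pKₐ(HNO₃) ≈ -1.3
PhCH₂–N(CH₃)₃⁺ loses NR'₃: pKₐ(R'₃NH⁺) ≈ 10.7

PhCH₂–N₂⁺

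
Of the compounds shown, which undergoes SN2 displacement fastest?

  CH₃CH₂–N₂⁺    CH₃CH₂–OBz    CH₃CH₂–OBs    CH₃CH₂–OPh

Same R in every case — rank the leaving groups.
Rank by basicity of the departing species: weakest base leaves most easily.
CH₃CH₂–N₂⁺ loses N₂: no meaningful conjugate acid; N₂ departs as an exceptionally stable neutral molecule
CH₃CH₂–OBs loses OBs⁻: pKₐ(p-BrC₆H₄SO₃H) ≈ -2.8
CH₃CH₂–OBz loses PhCOO⁻: pKₐ(C₆H₅COOH) ≈ 4.2
CH₃CH₂–OPh loses PhO⁻: pKₐ(C₆H₅OH (phenol)) ≈ 10

CH₃CH₂–N₂⁺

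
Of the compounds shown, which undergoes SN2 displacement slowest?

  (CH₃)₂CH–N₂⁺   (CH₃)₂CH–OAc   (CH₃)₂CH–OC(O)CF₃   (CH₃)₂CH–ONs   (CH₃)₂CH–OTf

(CH₃)₂CH–OAc

Identical carbon frameworks mean the comparison reduces to leaving-group quality.
A good leaving group is a weak base: the lower the pKₐ of its conjugate acid, the more readily it departs.
(CH₃)₂CH–N₂⁺ loses N₂: no meaningful conjugate acid; N₂ departs as an exceptionally stable neutral molecule
(CH₃)₂CH–OTf loses OTf⁻: pKₐ(CF₃SO₃H (triflic acid)) ≈ -14
(CH₃)₂CH–ONs loses ONs⁻: pKₐ(p-O₂NC₆H₄SO₃H) ≈ -3.5
(CH₃)₂CH–OC(O)CF₃ loses CF₃COO⁻: pKₐ(CF₃COOH) ≈ 0.2
(CH₃)₂CH–OAc loses AcO⁻: pKₐ(CH₃COOH) ≈ 4.8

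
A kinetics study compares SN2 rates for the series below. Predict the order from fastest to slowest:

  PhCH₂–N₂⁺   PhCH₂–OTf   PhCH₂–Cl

With the same alkyl group throughout, only the leaving group differentiates the rates.
Rank by basicity of the departing species: weakest base leaves most easily.
PhCH₂–N₂⁺ loses N₂: no meaningful conjugate acid; N₂ departs as an exceptionally stable neutral molecule
PhCH₂–OTf loses OTf⁻: pKₐ(CF₃SO₃H (triflic acid)) ≈ -14
PhCH₂–Cl loses Cl⁻: pKₐ(HCl) ≈ -7

PhCH₂–N₂⁺ > PhCH₂–OTf > PhCH₂–Cl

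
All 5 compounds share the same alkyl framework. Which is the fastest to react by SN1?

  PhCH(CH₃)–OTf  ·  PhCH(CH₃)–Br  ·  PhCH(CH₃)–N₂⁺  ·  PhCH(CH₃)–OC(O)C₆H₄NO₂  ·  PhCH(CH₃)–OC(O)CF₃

PhCH(CH₃)–N₂⁺

The skeletons are identical, so relative rate is governed entirely by leaving-group ability.
Rank by basicity of the departing species: weakest base leaves most easily.
PhCH(CH₃)–N₂⁺ loses N₂: no meaningful conjugate acid; N₂ departs as an exceptionally stable neutral molecule
PhCH(CH₃)–OTf loses OTf⁻: pKₐ(CF₃SO₃H (triflic acid)) ≈ -14
PhCH(CH₃)–Br loses Br⁻: pKₐ(HBr) ≈ -9
PhCH(CH₃)–OC(O)CF₃ loses CF₃COO⁻: pKₐ(CF₃COOH) ≈ 0.2
PhCH(CH₃)–OC(O)C₆H₄NO₂ loses p-O₂N–C₆H₄–COO⁻: pKₐ(p-nitrobenzoic acid) ≈ 3.4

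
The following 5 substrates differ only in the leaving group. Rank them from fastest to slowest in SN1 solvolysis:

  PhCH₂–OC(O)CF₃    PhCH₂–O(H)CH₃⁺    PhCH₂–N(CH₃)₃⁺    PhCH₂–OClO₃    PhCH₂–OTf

PhCH₂–OTf > PhCH₂–OClO₃ > PhCH₂–O(H)CH₃⁺ > PhCH₂–OC(O)CF₃ > PhCH₂–N(CH₃)₃⁺

Same R in every case — rank the leaving groups.
The more stable X⁻ (or X) is on its own — i.e. the weaker a base it is — the better a leaving group it makes.
PhCH₂–OTf loses OTf⁻: pKₐ(CF₃SO₃H (triflic acid)) ≈ -14
PhCH₂–OClO₃ loses ClO₄⁻: pKₐ(HClO₄) ≈ -10
PhCH₂–O(H)CH₃⁺ loses R'OH: pKₐ(R'OH₂⁺) ≈ -2.4
PhCH₂–OC(O)CF₃ loses CF₃COO⁻: pKₐ(CF₃COOH) ≈ 0.2
PhCH₂–N(CH₃)₃⁺ loses NR'₃: pKₐ(R'₃NH⁺) ≈ 10.7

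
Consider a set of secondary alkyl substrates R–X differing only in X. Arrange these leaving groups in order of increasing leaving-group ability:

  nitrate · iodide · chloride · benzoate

benzoate < nitrate < chloride < iodide

The more stable X⁻ (or X) is on its own — i.e. the weaker a base it is — the better a leaving group it makes.
iodide: pKₐ(HI) ≈ -10 — large, highly polarisable; very weak base
chloride: pKₐ(HCl) ≈ -7
nitrate: pKₐ(HNO₃) ≈ -1.3 — resonance-delocalised over three oxygens
benzoate: pKₐ(C₆H₅COOH) ≈ 4.2 — aryl carboxylate
The question asks for worst first, so the sequence is read in increasing leaving-group ability.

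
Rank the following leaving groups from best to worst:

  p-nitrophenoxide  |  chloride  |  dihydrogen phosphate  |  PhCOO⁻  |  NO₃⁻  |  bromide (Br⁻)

bromide (Br⁻) > chloride > NO₃⁻ > dihydrogen phosphate > PhCOO⁻ > p-nitrophenoxide

A good leaving group is a weak base: the lower the pKₐ of its conjugate acid, the more readily it departs.
bromide (Br⁻): pKₐ(HBr) ≈ -9
chloride: pKₐ(HCl) ≈ -7
NO₃⁻: pKₐ(HNO₃) ≈ -1.3
dihydrogen phosphate: pKₐ(H₃PO₄) ≈ 2.1
PhCOO⁻: pKₐ(C₆H₅COOH) ≈ 4.2
p-nitrophenoxide: pKₐ(p-nitrophenol) ≈ 7.2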